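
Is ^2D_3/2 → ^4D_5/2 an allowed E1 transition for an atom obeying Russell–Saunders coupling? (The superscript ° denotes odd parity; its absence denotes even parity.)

forbidden

Parity must change: even → even — fails.
ΔS = 0: S: 1/2 → 3/2 — fails.
ΔL = 0, ±1 (not L=0↔0): L: 2 → 2, ΔL = +0 — passes.
ΔJ = 0, ±1 (not J=0↔0): J: 3/2 → 5/2, ΔJ = +1 — passes.
Rule(s) violated: parity, ΔS.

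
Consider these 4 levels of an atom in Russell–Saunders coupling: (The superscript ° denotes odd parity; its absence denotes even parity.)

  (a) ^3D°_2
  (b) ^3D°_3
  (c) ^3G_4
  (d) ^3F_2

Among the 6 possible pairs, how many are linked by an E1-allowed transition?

2

(a)–(b): forbidden (parity).
(a)–(c): forbidden (ΔL, ΔJ).
(a)–(d): allowed.
(b)–(c): forbidden (ΔL).
(b)–(d): allowed.
(c)–(d): forbidden (parity, ΔJ).
Allowed pairs: 2 of 6.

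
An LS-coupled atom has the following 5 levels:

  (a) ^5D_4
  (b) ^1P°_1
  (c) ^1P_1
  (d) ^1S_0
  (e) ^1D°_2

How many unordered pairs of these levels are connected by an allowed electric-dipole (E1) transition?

3

(a)–(b): forbidden (ΔS, ΔJ).
(a)–(c): forbidden (parity, ΔS, ΔJ).
(a)–(d): forbidden (parity, ΔS, ΔL, ΔJ).
(a)–(e): forbidden (ΔS, ΔJ).
(b)–(c): allowed.
(b)–(d): allowed.
(b)–(e): forbidden (parity).
(c)–(d): forbidden (parity).
(c)–(e): allowed.
(d)–(e): forbidden (ΔL, ΔJ).
Allowed pairs: 3 of 10.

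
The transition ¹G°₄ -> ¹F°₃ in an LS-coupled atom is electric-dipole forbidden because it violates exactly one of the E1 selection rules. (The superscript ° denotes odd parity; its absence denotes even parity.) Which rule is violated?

Initial level: S=0, L=4, J=4, parity odd. Final level: S=0, L=3, J=3, parity odd.
ΔS = 0: S: 0 → 0 — ✓.
ΔJ = 0, ±1 (not J=0↔0): J: 4 → 3, ΔJ = -1 — ✓.
ΔL = 0, ±1 (not L=0↔0): L: 4 → 3, ΔL = -1 — ✓.
Parity must change: odd → odd — ✗.

parity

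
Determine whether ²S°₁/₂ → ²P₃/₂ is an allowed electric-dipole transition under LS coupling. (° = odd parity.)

Reading off the term symbols: S 1/2→1/2, L 0→1, J 1/2→3/2, parity odd→even.
Parity must change: odd → even — ✓.
ΔS = 0: S: 1/2 → 1/2 — ✓.
ΔL = 0, ±1 (not L=0↔0): L: 0 → 1, ΔL = +1 — ✓.
ΔJ = 0, ±1 (not J=0↔0): J: 1/2 → 3/2, ΔJ = +1 — ✓.
All four E1 rules are satisfied.

allowed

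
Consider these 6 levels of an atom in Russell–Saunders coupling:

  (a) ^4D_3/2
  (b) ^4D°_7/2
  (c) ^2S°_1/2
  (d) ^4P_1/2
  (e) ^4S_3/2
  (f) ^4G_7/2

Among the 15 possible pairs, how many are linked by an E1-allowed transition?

0

(a)–(b): forbidden (ΔJ).
(a)–(c): forbidden (ΔS, ΔL).
(a)–(d): forbidden (parity).
(a)–(e): forbidden (parity, ΔL).
(a)–(f): forbidden (parity, ΔL, ΔJ).
(b)–(c): forbidden (parity, ΔS, ΔL, ΔJ).
(b)–(d): forbidden (ΔJ).
(b)–(e): forbidden (ΔL, ΔJ).
(b)–(f): forbidden (ΔL).
(c)–(d): forbidden (ΔS).
(c)–(e): forbidden (ΔS, ΔL).
(c)–(f): forbidden (ΔS, ΔL, ΔJ).
(d)–(e): forbidden (parity).
(d)–(f): forbidden (parity, ΔL, ΔJ).
(e)–(f): forbidden (parity, ΔL, ΔJ).
Allowed pairs: 0 of 15.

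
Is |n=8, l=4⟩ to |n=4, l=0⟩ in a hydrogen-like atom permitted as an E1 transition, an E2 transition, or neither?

Δl = 0 − 4 = -4; l_i + l_f = 4.
E1 (Δl = ±1): not satisfied.
E2 (Δl = 0,±2, l_i+l_f ≥ 2): not satisfied.

neither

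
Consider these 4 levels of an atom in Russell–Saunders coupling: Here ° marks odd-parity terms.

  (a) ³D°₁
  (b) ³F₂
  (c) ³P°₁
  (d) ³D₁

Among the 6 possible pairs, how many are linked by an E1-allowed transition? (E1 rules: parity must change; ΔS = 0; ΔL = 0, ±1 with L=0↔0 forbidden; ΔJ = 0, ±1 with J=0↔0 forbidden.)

(a)–(b): allowed.
(a)–(c): forbidden (parity).
(a)–(d): allowed.
(b)–(c): forbidden (ΔL).
(b)–(d): forbidden (parity).
(c)–(d): allowed.
Allowed pairs: 3 of 6.

3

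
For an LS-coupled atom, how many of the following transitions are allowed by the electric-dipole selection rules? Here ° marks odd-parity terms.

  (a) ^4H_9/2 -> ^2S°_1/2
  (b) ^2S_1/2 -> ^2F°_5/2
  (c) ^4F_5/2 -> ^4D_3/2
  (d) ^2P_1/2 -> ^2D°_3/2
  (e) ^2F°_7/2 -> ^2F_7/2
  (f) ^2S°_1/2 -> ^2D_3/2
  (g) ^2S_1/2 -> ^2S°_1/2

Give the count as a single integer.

(a) forbidden (ΔS, ΔL, ΔJ fail)
(b) forbidden (ΔL, ΔJ fail)
(c) forbidden (parity fails)
(d) allowed
(e) allowed
(f) forbidden (ΔL fails)
(g) forbidden (ΔL fails)
Total allowed: 2 of 7.

2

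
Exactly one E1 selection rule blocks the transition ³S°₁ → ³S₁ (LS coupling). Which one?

the L=0 ↔ L=0 exclusion

Parity must change: odd → even — ok.
ΔS = 0: S: 1 → 1 — ok.
ΔL = 0, ±1 (not L=0↔0): L: 0 → 0, ΔL = +0 — fails.
ΔJ = 0, ±1 (not J=0↔0): J: 1 → 1, ΔJ = +0 — ok.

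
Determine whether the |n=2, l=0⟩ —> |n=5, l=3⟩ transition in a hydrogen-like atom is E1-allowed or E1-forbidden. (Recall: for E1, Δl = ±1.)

Δl = 3 − 0 = +3; the E1 rule Δl = ±1 is fails.
The transition is electric-dipole forbidden.

forbidden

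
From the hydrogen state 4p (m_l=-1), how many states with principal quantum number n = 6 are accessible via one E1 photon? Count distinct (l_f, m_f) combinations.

E1 requires Δl = ±1, so l_f ∈ {0, 2}; with 0 ≤ l_f ≤ n_f−1 = 5, the allowed l_f values are {0, 2}.
For l_f = 0: m_f ∈ {m_i−1, m_i, m_i+1} ∩ [−0, 0] = {0} → 1 state.
For l_f = 2: m_f ∈ {m_i−1, m_i, m_i+1} ∩ [−2, 2] = {-2, -1, 0} → 3 states.
Total: 4.

4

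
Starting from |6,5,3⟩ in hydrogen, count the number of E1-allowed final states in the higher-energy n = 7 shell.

E1 requires Δl = ±1, so l_f ∈ {4, 6}; with 0 ≤ l_f ≤ n_f−1 = 6, the allowed l_f values are {4, 6}.
For l_f = 4: m_f ∈ {m_i−1, m_i, m_i+1} ∩ [−4, 4] = {2, 3, 4} → 3 states.
For l_f = 6: m_f ∈ {m_i−1, m_i, m_i+1} ∩ [−6, 6] = {2, 3, 4} → 3 states.
Total: 6.

6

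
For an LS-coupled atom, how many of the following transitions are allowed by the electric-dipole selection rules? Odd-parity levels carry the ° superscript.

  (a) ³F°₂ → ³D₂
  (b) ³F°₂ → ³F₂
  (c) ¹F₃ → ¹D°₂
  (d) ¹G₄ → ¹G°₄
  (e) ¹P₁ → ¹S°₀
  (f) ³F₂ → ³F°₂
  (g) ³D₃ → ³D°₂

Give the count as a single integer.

7

(a) allowed
(b) allowed
(c) allowed
(d) allowed
(e) allowed
(f) allowed
(g) allowed
Total allowed: 7 of 7.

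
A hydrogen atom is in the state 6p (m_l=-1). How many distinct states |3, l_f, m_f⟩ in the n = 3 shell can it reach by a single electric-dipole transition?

4

E1 requires Δl = ±1, so l_f ∈ {0, 2}; with 0 ≤ l_f ≤ n_f−1 = 2, the allowed l_f values are {0, 2}.
For l_f = 0: m_f ∈ {m_i−1, m_i, m_i+1} ∩ [−0, 0] = {0} → 1 state.
For l_f = 2: m_f ∈ {m_i−1, m_i, m_i+1} ∩ [−2, 2] = {-2, -1, 0} → 3 states.
Total: 4.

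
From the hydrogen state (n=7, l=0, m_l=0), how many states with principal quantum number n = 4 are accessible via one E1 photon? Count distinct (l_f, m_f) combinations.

3

E1 requires Δl = ±1, so l_f ∈ {-1, 1}; with 0 ≤ l_f ≤ n_f−1 = 3, the allowed l_f values are {1}.
For l_f = 1: m_f ∈ {m_i−1, m_i, m_i+1} ∩ [−1, 1] = {-1, 0, 1} → 3 states.
Total: 3.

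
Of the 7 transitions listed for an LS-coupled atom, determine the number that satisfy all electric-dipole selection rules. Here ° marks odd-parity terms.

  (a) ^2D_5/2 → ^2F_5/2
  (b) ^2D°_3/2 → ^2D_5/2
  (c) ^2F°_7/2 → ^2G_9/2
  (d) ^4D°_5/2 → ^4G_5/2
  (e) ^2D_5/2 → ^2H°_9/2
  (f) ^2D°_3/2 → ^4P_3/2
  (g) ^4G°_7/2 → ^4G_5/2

(a) forbidden (parity fails)
(b) allowed
(c) allowed
(d) forbidden (ΔL fails)
(e) forbidden (ΔL, ΔJ fail)
(f) forbidden (ΔS fails)
(g) allowed
Total allowed: 3 of 7.

3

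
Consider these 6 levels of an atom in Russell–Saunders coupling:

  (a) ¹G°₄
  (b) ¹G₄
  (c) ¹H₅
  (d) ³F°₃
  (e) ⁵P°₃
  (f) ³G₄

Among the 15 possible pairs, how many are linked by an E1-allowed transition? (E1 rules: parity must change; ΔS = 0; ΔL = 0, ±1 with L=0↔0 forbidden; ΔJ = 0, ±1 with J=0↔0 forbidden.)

(a)–(b): allowed.
(a)–(c): allowed.
(a)–(d): forbidden (parity, ΔS).
(a)–(e): forbidden (parity, ΔS, ΔL).
(a)–(f): forbidden (ΔS).
(b)–(c): forbidden (parity).
(b)–(d): forbidden (ΔS).
(b)–(e): forbidden (ΔS, ΔL).
(b)–(f): forbidden (parity, ΔS).
(c)–(d): forbidden (ΔS, ΔL, ΔJ).
(c)–(e): forbidden (ΔS, ΔL, ΔJ).
(c)–(f): forbidden (parity, ΔS).
(d)–(e): forbidden (parity, ΔS, ΔL).
(d)–(f): allowed.
(e)–(f): forbidden (ΔS, ΔL).
Allowed pairs: 3 of 15.

3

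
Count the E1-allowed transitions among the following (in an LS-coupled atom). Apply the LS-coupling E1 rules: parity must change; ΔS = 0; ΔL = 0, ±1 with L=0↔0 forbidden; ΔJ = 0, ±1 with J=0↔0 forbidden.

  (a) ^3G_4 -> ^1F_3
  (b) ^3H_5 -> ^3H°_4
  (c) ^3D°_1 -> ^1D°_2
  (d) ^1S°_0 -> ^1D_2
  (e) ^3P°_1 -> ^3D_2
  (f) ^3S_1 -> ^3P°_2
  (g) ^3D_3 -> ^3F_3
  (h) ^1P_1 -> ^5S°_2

(a) forbidden (parity, ΔS fail)
(b) allowed
(c) forbidden (parity, ΔS fail)
(d) forbidden (ΔL, ΔJ fail)
(e) allowed
(f) allowed
(g) forbidden (parity fails)
(h) forbidden (ΔS fails)
Total allowed: 3 of 8.

3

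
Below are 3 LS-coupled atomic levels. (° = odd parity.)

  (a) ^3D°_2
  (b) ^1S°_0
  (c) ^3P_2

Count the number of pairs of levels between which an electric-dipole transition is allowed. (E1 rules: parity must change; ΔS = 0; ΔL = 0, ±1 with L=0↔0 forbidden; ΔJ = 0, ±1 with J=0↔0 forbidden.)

(a)–(b): forbidden (parity, ΔS, ΔL, ΔJ).
(a)–(c): allowed.
(b)–(c): forbidden (ΔS, ΔJ).
Allowed pairs: 1 of 3.

1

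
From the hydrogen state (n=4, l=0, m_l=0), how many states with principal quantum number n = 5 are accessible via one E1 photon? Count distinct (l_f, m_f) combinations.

3

E1 requires Δl = ±1, so l_f ∈ {-1, 1}; with 0 ≤ l_f ≤ n_f−1 = 4, the allowed l_f values are {1}.
For l_f = 1: m_f ∈ {m_i−1, m_i, m_i+1} ∩ [−1, 1] = {-1, 0, 1} → 3 states.
Total: 3.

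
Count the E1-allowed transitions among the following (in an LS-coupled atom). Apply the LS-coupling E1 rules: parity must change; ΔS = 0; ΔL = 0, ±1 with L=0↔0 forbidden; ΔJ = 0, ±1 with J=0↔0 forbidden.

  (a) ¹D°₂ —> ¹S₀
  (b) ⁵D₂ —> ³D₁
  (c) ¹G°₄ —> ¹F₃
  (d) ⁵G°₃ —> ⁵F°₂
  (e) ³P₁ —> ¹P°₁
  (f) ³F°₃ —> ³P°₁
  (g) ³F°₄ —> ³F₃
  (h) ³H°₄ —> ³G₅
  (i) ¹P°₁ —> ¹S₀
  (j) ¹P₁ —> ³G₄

4

(a) forbidden (ΔL, ΔJ fail)
(b) forbidden (parity, ΔS fail)
(c) allowed
(d) forbidden (parity fails)
(e) forbidden (ΔS fails)
(f) forbidden (parity, ΔL, ΔJ fail)
(g) allowed
(h) allowed
(i) allowed
(j) forbidden (parity, ΔS, ΔL, ΔJ fail)
Total allowed: 4 of 10.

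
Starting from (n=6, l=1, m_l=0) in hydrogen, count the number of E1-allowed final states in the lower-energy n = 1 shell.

E1 requires Δl = ±1, so l_f ∈ {0, 2}; with 0 ≤ l_f ≤ n_f−1 = 0, the allowed l_f values are {0}.
For l_f = 0: m_f ∈ {m_i−1, m_i, m_i+1} ∩ [−0, 0] = {0} → 1 state.
Total: 1.

1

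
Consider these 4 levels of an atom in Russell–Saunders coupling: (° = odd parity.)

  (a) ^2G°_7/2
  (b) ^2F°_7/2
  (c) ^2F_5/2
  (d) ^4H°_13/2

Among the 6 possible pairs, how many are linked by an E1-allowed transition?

2

(a)–(b): forbidden (parity).
(a)–(c): allowed.
(a)–(d): forbidden (parity, ΔS, ΔJ).
(b)–(c): allowed.
(b)–(d): forbidden (parity, ΔS, ΔL, ΔJ).
(c)–(d): forbidden (ΔS, ΔL, ΔJ).
Allowed pairs: 2 of 6.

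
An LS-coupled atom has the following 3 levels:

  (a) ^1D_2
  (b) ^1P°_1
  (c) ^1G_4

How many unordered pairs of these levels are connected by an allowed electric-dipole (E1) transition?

(a)–(b): allowed.
(a)–(c): forbidden (parity, ΔL, ΔJ).
(b)–(c): forbidden (ΔL, ΔJ).
Allowed pairs: 1 of 3.

1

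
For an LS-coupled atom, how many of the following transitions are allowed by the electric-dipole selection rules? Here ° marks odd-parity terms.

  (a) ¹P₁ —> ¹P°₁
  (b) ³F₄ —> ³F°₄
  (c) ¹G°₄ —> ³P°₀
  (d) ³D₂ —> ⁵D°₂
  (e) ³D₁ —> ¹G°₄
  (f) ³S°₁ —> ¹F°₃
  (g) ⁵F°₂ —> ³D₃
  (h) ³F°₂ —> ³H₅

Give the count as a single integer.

(a) allowed
(b) allowed
(c) forbidden (parity, ΔS, ΔL, ΔJ fail)
(d) forbidden (ΔS fails)
(e) forbidden (ΔS, ΔL, ΔJ fail)
(f) forbidden (parity, ΔS, ΔL, ΔJ fail)
(g) forbidden (ΔS fails)
(h) forbidden (ΔL, ΔJ fail)
Total allowed: 2 of 8.

2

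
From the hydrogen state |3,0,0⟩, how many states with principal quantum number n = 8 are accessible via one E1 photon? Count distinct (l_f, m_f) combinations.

3

E1 requires Δl = ±1, so l_f ∈ {-1, 1}; with 0 ≤ l_f ≤ n_f−1 = 7, the allowed l_f values are {1}.
For l_f = 1: m_f ∈ {m_i−1, m_i, m_i+1} ∩ [−1, 1] = {-1, 0, 1} → 3 states.
Total: 3.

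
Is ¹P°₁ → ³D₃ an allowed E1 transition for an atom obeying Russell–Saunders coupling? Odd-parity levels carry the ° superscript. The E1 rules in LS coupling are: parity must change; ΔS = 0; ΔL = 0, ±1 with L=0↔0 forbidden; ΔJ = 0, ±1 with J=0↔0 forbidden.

forbidden

Initial level: S=0, L=1, J=1, parity odd. Final level: S=1, L=2, J=3, parity even.
Parity must change: odd → even — satisfied.
ΔS = 0: S: 0 → 1 — violated.
ΔL = 0, ±1 (not L=0↔0): L: 1 → 2, ΔL = +1 — satisfied.
ΔJ = 0, ±1 (not J=0↔0): J: 1 → 3, ΔJ = +2 — violated.
Rule(s) violated: ΔS, ΔJ.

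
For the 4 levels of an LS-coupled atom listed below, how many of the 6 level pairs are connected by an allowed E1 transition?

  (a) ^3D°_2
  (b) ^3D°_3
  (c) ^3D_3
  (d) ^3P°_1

2

(a)–(b): forbidden (parity).
(a)–(c): allowed.
(a)–(d): forbidden (parity).
(b)–(c): allowed.
(b)–(d): forbidden (parity, ΔJ).
(c)–(d): forbidden (ΔJ).
Allowed pairs: 2 of 6.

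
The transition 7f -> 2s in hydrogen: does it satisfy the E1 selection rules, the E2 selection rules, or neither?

neither

Δl = 0 − 3 = -3; l_i + l_f = 3.
E1 (Δl = ±1): not satisfied.
E2 (Δl = 0,±2, l_i+l_f ≥ 2): not satisfied.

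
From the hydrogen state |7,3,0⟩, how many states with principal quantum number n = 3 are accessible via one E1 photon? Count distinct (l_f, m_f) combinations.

E1 requires Δl = ±1, so l_f ∈ {2, 4}; with 0 ≤ l_f ≤ n_f−1 = 2, the allowed l_f values are {2}.
For l_f = 2: m_f ∈ {m_i−1, m_i, m_i+1} ∩ [−2, 2] = {-1, 0, 1} → 3 states.
Total: 3.

3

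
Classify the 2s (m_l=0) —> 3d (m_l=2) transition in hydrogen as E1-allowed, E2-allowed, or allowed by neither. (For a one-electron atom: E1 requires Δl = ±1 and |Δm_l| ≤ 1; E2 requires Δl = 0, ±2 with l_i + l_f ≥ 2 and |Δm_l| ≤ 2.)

E2

Δl = 2 − 0 = +2; l_i + l_f = 2.
Δm_l = +2.
E1 (Δl = ±1, |Δm_l| ≤ 1): not satisfied.
E2 (Δl = 0,±2, l_i+l_f ≥ 2, |Δm_l| ≤ 2): satisfied.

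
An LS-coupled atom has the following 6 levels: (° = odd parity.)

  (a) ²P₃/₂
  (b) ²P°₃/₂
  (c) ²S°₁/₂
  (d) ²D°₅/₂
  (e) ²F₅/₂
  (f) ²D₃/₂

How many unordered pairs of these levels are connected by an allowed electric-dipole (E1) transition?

6

(a)–(b): allowed.
(a)–(c): allowed.
(a)–(d): allowed.
(a)–(e): forbidden (parity, ΔL).
(a)–(f): forbidden (parity).
(b)–(c): forbidden (parity).
(b)–(d): forbidden (parity).
(b)–(e): forbidden (ΔL).
(b)–(f): allowed.
(c)–(d): forbidden (parity, ΔL, ΔJ).
(c)–(e): forbidden (ΔL, ΔJ).
(c)–(f): forbidden (ΔL).
(d)–(e): allowed.
(d)–(f): allowed.
(e)–(f): forbidden (parity).
Allowed pairs: 6 of 15.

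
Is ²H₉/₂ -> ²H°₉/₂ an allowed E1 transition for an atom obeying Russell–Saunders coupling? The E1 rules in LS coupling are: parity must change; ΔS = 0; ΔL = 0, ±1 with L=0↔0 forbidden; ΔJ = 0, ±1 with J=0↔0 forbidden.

Parity must change: even → odd — passes.
ΔS = 0: S: 1/2 → 1/2 — passes.
ΔL = 0, ±1 (not L=0↔0): L: 5 → 5, ΔL = +0 — passes.
ΔJ = 0, ±1 (not J=0↔0): J: 9/2 → 9/2, ΔJ = +0 — passes.
All four E1 rules are satisfied.

allowed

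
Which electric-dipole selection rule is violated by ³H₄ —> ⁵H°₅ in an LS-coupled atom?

the ΔS = 0 rule

Initial level: S=1, L=5, J=4, parity even. Final level: S=2, L=5, J=5, parity odd.
ΔJ = 0, ±1 (not J=0↔0): J: 4 → 5, ΔJ = +1 — ok.
ΔL = 0, ±1 (not L=0↔0): L: 5 → 5, ΔL = +0 — ok.
Parity must change: even → odd — ok.
ΔS = 0: S: 1 → 2 — fails.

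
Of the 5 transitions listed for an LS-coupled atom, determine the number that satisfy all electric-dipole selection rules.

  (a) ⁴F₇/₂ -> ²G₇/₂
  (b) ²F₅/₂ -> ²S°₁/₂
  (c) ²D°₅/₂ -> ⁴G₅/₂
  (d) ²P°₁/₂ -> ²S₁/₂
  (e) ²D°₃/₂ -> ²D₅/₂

(a) forbidden (parity, ΔS fail)
(b) forbidden (ΔL, ΔJ fail)
(c) forbidden (ΔS, ΔL fail)
(d) allowed
(e) allowed
Total allowed: 2 of 5.

2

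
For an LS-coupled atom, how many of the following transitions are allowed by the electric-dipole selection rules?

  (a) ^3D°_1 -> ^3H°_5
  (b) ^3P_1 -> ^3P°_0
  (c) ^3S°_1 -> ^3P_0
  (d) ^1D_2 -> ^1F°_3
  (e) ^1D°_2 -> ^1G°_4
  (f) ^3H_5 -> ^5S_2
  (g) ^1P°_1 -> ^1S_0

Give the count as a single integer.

4

(a) forbidden (parity, ΔL, ΔJ fail)
(b) allowed
(c) allowed
(d) allowed
(e) forbidden (parity, ΔL, ΔJ fail)
(f) forbidden (parity, ΔS, ΔL, ΔJ fail)
(g) allowed
Total allowed: 4 of 7.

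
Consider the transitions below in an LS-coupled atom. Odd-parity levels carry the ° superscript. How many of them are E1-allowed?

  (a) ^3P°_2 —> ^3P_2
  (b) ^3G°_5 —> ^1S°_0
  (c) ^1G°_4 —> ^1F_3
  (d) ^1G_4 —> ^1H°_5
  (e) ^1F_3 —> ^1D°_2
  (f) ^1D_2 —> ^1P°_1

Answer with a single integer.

(a) allowed
(b) forbidden (parity, ΔS, ΔL, ΔJ fail)
(c) allowed
(d) allowed
(e) allowed
(f) allowed
Total allowed: 5 of 6.

5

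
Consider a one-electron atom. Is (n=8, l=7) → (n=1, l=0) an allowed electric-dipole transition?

forbidden

Δl = 0 − 7 = -7; the E1 rule Δl = ±1 is fails.
The transition is electric-dipole forbidden.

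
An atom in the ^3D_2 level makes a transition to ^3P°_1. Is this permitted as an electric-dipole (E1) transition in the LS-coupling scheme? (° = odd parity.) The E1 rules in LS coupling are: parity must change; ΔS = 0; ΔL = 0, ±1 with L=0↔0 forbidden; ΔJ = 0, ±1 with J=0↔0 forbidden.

Parity must change: even → odd — ✓.
ΔS = 0: S: 1 → 1 — ✓.
ΔJ = 0, ±1 (not J=0↔0): J: 2 → 1, ΔJ = -1 — ✓.
ΔL = 0, ±1 (not L=0↔0): L: 2 → 1, ΔL = -1 — ✓.
All four E1 rules are satisfied.

allowed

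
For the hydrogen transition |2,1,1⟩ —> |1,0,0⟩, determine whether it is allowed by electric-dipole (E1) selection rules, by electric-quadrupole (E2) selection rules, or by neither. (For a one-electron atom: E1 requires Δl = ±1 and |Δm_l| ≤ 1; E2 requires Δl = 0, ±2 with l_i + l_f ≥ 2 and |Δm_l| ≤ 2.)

Δl = 0 − 1 = -1; l_i + l_f = 1.
Δm_l = -1.
E1 (Δl = ±1, |Δm_l| ≤ 1): satisfied.
E2 (Δl = 0,±2, l_i+l_f ≥ 2, |Δm_l| ≤ 2): not satisfied.

E1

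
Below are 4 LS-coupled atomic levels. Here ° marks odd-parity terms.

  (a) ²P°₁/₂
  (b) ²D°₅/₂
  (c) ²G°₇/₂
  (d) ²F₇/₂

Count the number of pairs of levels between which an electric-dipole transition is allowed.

2

(a)–(b): forbidden (parity, ΔJ).
(a)–(c): forbidden (parity, ΔL, ΔJ).
(a)–(d): forbidden (ΔL, ΔJ).
(b)–(c): forbidden (parity, ΔL).
(b)–(d): allowed.
(c)–(d): allowed.
Allowed pairs: 2 of 6.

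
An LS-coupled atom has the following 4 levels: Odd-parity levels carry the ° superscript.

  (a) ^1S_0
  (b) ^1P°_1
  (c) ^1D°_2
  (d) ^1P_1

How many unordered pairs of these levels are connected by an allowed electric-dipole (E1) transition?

(a)–(b): allowed.
(a)–(c): forbidden (ΔL, ΔJ).
(a)–(d): forbidden (parity).
(b)–(c): forbidden (parity).
(b)–(d): allowed.
(c)–(d): allowed.
Allowed pairs: 3 of 6.

3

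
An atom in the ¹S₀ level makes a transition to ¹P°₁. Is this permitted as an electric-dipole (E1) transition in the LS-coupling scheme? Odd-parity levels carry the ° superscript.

allowed

Parity must change: even → odd — passes.
ΔS = 0: S: 0 → 0 — passes.
ΔL = 0, ±1 (not L=0↔0): L: 0 → 1, ΔL = +1 — passes.
ΔJ = 0, ±1 (not J=0↔0): J: 0 → 1, ΔJ = +1 — passes.
All four E1 rules are satisfied.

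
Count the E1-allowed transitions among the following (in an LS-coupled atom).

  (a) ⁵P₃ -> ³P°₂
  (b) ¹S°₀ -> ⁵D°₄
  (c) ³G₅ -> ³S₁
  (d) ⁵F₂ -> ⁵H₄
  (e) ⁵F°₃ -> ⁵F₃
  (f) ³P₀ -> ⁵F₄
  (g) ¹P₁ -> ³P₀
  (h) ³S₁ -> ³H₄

(a) forbidden (ΔS fails)
(b) forbidden (parity, ΔS, ΔL, ΔJ fail)
(c) forbidden (parity, ΔL, ΔJ fail)
(d) forbidden (parity, ΔL, ΔJ fail)
(e) allowed
(f) forbidden (parity, ΔS, ΔL, ΔJ fail)
(g) forbidden (parity, ΔS fail)
(h) forbidden (parity, ΔL, ΔJ fail)
Total allowed: 1 of 8.

1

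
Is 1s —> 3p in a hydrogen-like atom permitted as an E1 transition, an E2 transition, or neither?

Δl = 1 − 0 = +1; l_i + l_f = 1.
E1 (Δl = ±1): satisfied.
E2 (Δl = 0,±2, l_i+l_f ≥ 2): not satisfied.

E1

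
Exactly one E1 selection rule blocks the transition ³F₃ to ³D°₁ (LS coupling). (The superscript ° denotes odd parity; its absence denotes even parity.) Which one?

the ΔJ = 0, ±1 rule

ΔL = 0, ±1 (not L=0↔0): L: 3 → 2, ΔL = -1 — satisfied.
ΔJ = 0, ±1 (not J=0↔0): J: 3 → 1, ΔJ = -2 — violated.
ΔS = 0: S: 1 → 1 — satisfied.
Parity must change: even → odd — satisfied.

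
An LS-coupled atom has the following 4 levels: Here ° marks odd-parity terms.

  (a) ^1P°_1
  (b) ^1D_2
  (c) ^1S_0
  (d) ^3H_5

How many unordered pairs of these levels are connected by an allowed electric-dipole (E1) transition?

(a)–(b): allowed.
(a)–(c): allowed.
(a)–(d): forbidden (ΔS, ΔL, ΔJ).
(b)–(c): forbidden (parity, ΔL, ΔJ).
(b)–(d): forbidden (parity, ΔS, ΔL, ΔJ).
(c)–(d): forbidden (parity, ΔS, ΔL, ΔJ).
Allowed pairs: 2 of 6.

2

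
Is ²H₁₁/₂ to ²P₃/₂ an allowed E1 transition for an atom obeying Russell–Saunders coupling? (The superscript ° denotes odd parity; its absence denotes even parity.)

Initial level: S=1/2, L=5, J=11/2, parity even. Final level: S=1/2, L=1, J=3/2, parity even.
Parity must change: even → even — fails.
ΔS = 0: S: 1/2 → 1/2 — ok.
ΔL = 0, ±1 (not L=0↔0): L: 5 → 1, ΔL = -4 — fails.
ΔJ = 0, ±1 (not J=0↔0): J: 11/2 → 3/2, ΔJ = -4 — fails.
Rule(s) violated: parity, ΔL, ΔJ.

forbidden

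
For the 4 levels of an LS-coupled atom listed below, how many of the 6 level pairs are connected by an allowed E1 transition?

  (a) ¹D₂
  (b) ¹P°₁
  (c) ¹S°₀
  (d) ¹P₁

3

(a)–(b): allowed.
(a)–(c): forbidden (ΔL, ΔJ).
(a)–(d): forbidden (parity).
(b)–(c): forbidden (parity).
(b)–(d): allowed.
(c)–(d): allowed.
Allowed pairs: 3 of 6.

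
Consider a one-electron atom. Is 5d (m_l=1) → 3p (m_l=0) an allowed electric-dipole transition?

l: 2 → 1 (Δl = -1). Δl = ±1 ✓.
m_l: 1 → 0 (Δm_l = -1). |Δm_l| ≤ 1 ✓.
All E1 selection rules are satisfied.

allowed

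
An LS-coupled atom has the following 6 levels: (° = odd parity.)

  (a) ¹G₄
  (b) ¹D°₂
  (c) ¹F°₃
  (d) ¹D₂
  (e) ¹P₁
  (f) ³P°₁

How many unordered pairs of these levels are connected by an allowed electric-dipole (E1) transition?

4

(a)–(b): forbidden (ΔL, ΔJ).
(a)–(c): allowed.
(a)–(d): forbidden (parity, ΔL, ΔJ).
(a)–(e): forbidden (parity, ΔL, ΔJ).
(a)–(f): forbidden (ΔS, ΔL, ΔJ).
(b)–(c): forbidden (parity).
(b)–(d): allowed.
(b)–(e): allowed.
(b)–(f): forbidden (parity, ΔS).
(c)–(d): allowed.
(c)–(e): forbidden (ΔL, ΔJ).
(c)–(f): forbidden (parity, ΔS, ΔL, ΔJ).
(d)–(e): forbidden (parity).
(d)–(f): forbidden (ΔS).
(e)–(f): forbidden (ΔS).
Allowed pairs: 4 of 15.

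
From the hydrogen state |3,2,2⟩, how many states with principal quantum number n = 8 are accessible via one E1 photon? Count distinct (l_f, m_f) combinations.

4

E1 requires Δl = ±1, so l_f ∈ {1, 3}; with 0 ≤ l_f ≤ n_f−1 = 7, the allowed l_f values are {1, 3}.
For l_f = 1: m_f ∈ {m_i−1, m_i, m_i+1} ∩ [−1, 1] = {1} → 1 state.
For l_f = 3: m_f ∈ {m_i−1, m_i, m_i+1} ∩ [−3, 3] = {1, 2, 3} → 3 states.
Total: 4.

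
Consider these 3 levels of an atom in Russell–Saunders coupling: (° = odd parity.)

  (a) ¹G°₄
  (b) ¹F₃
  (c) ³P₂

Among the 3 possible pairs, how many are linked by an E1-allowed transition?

(a)–(b): allowed.
(a)–(c): forbidden (ΔS, ΔL, ΔJ).
(b)–(c): forbidden (parity, ΔS, ΔL).
Allowed pairs: 1 of 3.

1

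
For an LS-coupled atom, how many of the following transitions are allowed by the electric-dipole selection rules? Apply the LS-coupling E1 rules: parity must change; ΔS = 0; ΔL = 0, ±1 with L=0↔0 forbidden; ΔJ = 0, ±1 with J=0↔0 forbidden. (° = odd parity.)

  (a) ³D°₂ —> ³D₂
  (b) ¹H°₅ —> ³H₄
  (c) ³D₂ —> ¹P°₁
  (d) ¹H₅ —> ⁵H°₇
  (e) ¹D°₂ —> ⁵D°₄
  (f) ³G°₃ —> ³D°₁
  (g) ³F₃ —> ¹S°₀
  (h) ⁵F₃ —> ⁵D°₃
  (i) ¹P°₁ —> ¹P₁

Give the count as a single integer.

(a) allowed
(b) forbidden (ΔS fails)
(c) forbidden (ΔS fails)
(d) forbidden (ΔS, ΔJ fail)
(e) forbidden (parity, ΔS, ΔJ fail)
(f) forbidden (parity, ΔL, ΔJ fail)
(g) forbidden (ΔS, ΔL, ΔJ fail)
(h) allowed
(i) allowed
Total allowed: 3 of 9.

3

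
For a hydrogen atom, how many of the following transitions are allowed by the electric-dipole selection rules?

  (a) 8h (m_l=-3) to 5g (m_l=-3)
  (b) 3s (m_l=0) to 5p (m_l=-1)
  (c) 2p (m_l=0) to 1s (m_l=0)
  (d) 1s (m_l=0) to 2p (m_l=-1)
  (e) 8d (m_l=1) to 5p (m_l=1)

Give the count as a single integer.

5

(a) allowed
(b) allowed
(c) allowed
(d) allowed
(e) allowed
Total allowed: 5 of 5.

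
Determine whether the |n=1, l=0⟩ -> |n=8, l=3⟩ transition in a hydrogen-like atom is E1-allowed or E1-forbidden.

l: 0 → 3 (Δl = +3). Δl = ±1 fails.
The transition is electric-dipole forbidden.

forbidden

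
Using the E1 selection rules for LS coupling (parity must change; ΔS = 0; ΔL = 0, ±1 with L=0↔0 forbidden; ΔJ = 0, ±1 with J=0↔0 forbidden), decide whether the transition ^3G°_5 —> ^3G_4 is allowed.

allowed

Reading off the term symbols: S 1→1, L 4→4, J 5→4, parity odd→even.
Parity must change: odd → even — satisfied.
ΔS = 0: S: 1 → 1 — satisfied.
ΔL = 0, ±1 (not L=0↔0): L: 4 → 4, ΔL = +0 — satisfied.
ΔJ = 0, ±1 (not J=0↔0): J: 5 → 4, ΔJ = -1 — satisfied.
All four E1 rules are satisfied.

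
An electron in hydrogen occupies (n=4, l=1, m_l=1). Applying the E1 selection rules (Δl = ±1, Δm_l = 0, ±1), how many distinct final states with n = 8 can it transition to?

E1 requires Δl = ±1, so l_f ∈ {0, 2}; with 0 ≤ l_f ≤ n_f−1 = 7, the allowed l_f values are {0, 2}.
For l_f = 0: m_f ∈ {m_i−1, m_i, m_i+1} ∩ [−0, 0] = {0} → 1 state.
For l_f = 2: m_f ∈ {m_i−1, m_i, m_i+1} ∩ [−2, 2] = {0, 1, 2} → 3 states.
Total: 4.

4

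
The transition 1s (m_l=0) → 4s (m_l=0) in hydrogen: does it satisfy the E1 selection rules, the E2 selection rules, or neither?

neither

Δl = 0 − 0 = +0; l_i + l_f = 0.
Δm_l = +0.
E1 (Δl = ±1, |Δm_l| ≤ 1): not satisfied.
E2 (Δl = 0,±2, l_i+l_f ≥ 2, |Δm_l| ≤ 2): not satisfied.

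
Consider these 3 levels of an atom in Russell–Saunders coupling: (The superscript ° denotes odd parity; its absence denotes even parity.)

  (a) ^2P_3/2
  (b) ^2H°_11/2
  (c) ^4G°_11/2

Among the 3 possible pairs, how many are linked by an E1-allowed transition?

0

(a)–(b): forbidden (ΔL, ΔJ).
(a)–(c): forbidden (ΔS, ΔL, ΔJ).
(b)–(c): forbidden (parity, ΔS).
Allowed pairs: 0 of 3.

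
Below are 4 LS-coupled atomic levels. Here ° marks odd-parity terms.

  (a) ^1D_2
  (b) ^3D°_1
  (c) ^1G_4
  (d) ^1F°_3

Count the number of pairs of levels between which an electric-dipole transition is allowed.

(a)–(b): forbidden (ΔS).
(a)–(c): forbidden (parity, ΔL, ΔJ).
(a)–(d): allowed.
(b)–(c): forbidden (ΔS, ΔL, ΔJ).
(b)–(d): forbidden (parity, ΔS, ΔJ).
(c)–(d): allowed.
Allowed pairs: 2 of 6.

2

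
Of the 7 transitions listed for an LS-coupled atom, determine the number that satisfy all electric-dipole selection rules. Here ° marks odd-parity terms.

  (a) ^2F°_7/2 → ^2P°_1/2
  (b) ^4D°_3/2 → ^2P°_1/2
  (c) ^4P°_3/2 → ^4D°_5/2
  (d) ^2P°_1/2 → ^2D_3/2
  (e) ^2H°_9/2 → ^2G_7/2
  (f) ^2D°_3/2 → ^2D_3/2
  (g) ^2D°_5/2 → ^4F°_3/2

3

(a) forbidden (parity, ΔL, ΔJ fail)
(b) forbidden (parity, ΔS fail)
(c) forbidden (parity fails)
(d) allowed
(e) allowed
(f) allowed
(g) forbidden (parity, ΔS fail)
Total allowed: 3 of 7.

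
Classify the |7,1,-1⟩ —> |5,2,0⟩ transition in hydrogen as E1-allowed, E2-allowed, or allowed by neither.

Δl = 2 − 1 = +1; l_i + l_f = 3.
Δm_l = +1.
E1 (Δl = ±1, |Δm_l| ≤ 1): satisfied.
E2 (Δl = 0,±2, l_i+l_f ≥ 2, |Δm_l| ≤ 2): not satisfied.

E1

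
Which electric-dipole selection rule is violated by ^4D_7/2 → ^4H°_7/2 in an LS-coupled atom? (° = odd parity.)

Parity must change: even → odd — passes.
ΔS = 0: S: 3/2 → 3/2 — passes.
ΔL = 0, ±1 (not L=0↔0): L: 2 → 5, ΔL = +3 — fails.
ΔJ = 0, ±1 (not J=0↔0): J: 7/2 → 7/2, ΔJ = +0 — passes.

the ΔL = 0, ±1 rule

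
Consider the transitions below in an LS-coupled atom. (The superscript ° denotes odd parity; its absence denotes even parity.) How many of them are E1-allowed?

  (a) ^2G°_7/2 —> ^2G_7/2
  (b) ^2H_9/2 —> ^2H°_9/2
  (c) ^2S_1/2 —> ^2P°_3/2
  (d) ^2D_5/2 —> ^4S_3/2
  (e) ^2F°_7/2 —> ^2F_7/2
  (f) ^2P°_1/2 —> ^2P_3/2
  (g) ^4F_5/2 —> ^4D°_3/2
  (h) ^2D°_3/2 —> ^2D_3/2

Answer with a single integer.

7

(a) allowed
(b) allowed
(c) allowed
(d) forbidden (parity, ΔS, ΔL fail)
(e) allowed
(f) allowed
(g) allowed
(h) allowed
Total allowed: 7 of 8.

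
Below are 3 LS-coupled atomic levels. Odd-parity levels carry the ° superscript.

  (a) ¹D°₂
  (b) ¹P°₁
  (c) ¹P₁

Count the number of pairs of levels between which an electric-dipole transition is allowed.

2

(a)–(b): forbidden (parity).
(a)–(c): allowed.
(b)–(c): allowed.
Allowed pairs: 2 of 3.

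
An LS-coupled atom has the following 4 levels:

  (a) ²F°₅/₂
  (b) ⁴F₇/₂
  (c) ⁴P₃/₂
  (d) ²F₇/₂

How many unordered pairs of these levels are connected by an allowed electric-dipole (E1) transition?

1

(a)–(b): forbidden (ΔS).
(a)–(c): forbidden (ΔS, ΔL).
(a)–(d): allowed.
(b)–(c): forbidden (parity, ΔL, ΔJ).
(b)–(d): forbidden (parity, ΔS).
(c)–(d): forbidden (parity, ΔS, ΔL, ΔJ).
Allowed pairs: 1 of 6.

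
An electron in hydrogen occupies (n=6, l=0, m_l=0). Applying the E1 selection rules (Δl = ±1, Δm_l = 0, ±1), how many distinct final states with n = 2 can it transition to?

E1 requires Δl = ±1, so l_f ∈ {-1, 1}; with 0 ≤ l_f ≤ n_f−1 = 1, the allowed l_f values are {1}.
For l_f = 1: m_f ∈ {m_i−1, m_i, m_i+1} ∩ [−1, 1] = {-1, 0, 1} → 3 states.
Total: 3.

3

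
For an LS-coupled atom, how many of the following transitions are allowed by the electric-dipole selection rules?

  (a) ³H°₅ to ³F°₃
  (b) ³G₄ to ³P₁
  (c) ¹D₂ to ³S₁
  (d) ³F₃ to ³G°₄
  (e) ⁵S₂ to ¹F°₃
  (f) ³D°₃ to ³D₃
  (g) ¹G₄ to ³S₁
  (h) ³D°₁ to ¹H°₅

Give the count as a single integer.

(a) forbidden (parity, ΔL, ΔJ fail)
(b) forbidden (parity, ΔL, ΔJ fail)
(c) forbidden (parity, ΔS, ΔL fail)
(d) allowed
(e) forbidden (ΔS, ΔL fail)
(f) allowed
(g) forbidden (parity, ΔS, ΔL, ΔJ fail)
(h) forbidden (parity, ΔS, ΔL, ΔJ fail)
Total allowed: 2 of 8.

2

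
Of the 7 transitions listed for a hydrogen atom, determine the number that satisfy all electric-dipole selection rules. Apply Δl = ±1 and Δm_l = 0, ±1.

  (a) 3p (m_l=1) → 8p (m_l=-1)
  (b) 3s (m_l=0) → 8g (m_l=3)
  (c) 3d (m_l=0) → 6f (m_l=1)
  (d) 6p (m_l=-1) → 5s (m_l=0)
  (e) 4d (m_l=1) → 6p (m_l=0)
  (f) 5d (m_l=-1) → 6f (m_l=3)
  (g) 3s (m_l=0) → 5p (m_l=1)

4

(a) forbidden — Δl = +0 (E1 requires Δl = ±1); Δm_l = -2 (E1 requires Δm_l = 0, ±1)
(b) forbidden — Δl = +4 (E1 requires Δl = ±1); Δm_l = +3 (E1 requires Δm_l = 0, ±1)
(c) allowed
(d) allowed
(e) allowed
(f) forbidden — Δm_l = +4 (E1 requires Δm_l = 0, ±1)
(g) allowed
Total allowed: 4 of 7.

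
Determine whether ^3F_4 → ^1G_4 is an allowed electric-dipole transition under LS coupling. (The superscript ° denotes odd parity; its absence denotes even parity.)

Parity must change: even → even — violated.
ΔS = 0: S: 1 → 0 — violated.
ΔL = 0, ±1 (not L=0↔0): L: 3 → 4, ΔL = +1 — satisfied.
ΔJ = 0, ±1 (not J=0↔0): J: 4 → 4, ΔJ = +0 — satisfied.
Rule(s) violated: parity, ΔS.

forbidden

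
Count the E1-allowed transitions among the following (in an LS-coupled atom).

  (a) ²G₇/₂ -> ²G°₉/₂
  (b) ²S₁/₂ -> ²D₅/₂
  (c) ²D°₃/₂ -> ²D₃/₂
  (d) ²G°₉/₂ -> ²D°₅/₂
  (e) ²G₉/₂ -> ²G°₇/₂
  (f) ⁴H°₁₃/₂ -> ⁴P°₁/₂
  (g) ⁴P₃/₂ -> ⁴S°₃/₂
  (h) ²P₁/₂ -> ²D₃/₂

4

(a) allowed
(b) forbidden (parity, ΔL, ΔJ fail)
(c) allowed
(d) forbidden (parity, ΔL, ΔJ fail)
(e) allowed
(f) forbidden (parity, ΔL, ΔJ fail)
(g) allowed
(h) forbidden (parity fails)
Total allowed: 4 of 8.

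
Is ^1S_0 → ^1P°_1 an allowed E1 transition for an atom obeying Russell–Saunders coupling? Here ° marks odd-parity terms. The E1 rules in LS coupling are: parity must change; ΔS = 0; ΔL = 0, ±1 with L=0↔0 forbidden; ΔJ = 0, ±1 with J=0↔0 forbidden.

allowed

Initial level: S=0, L=0, J=0, parity even. Final level: S=0, L=1, J=1, parity odd.
ΔL = 0, ±1 (not L=0↔0): L: 0 → 1, ΔL = +1 — ✓.
ΔJ = 0, ±1 (not J=0↔0): J: 0 → 1, ΔJ = +1 — ✓.
Parity must change: even → odd — ✓.
ΔS = 0: S: 0 → 0 — ✓.
All four E1 rules are satisfied.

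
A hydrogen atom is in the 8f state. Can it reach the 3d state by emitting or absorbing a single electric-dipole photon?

Initial l = 3, final l = 2, so Δl = -1. E1 requires Δl = ±1: ok.
All E1 selection rules are satisfied.

allowed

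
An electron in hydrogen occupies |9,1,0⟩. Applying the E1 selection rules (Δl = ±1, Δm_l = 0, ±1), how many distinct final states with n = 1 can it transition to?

1

E1 requires Δl = ±1, so l_f ∈ {0, 2}; with 0 ≤ l_f ≤ n_f−1 = 0, the allowed l_f values are {0}.
For l_f = 0: m_f ∈ {m_i−1, m_i, m_i+1} ∩ [−0, 0] = {0} → 1 state.
Total: 1.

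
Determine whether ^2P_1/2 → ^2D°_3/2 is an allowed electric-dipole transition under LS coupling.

Parity must change: even → odd — passes.
ΔS = 0: S: 1/2 → 1/2 — passes.
ΔL = 0, ±1 (not L=0↔0): L: 1 → 2, ΔL = +1 — passes.
ΔJ = 0, ±1 (not J=0↔0): J: 1/2 → 3/2, ΔJ = +1 — passes.
All four E1 rules are satisfied.

allowed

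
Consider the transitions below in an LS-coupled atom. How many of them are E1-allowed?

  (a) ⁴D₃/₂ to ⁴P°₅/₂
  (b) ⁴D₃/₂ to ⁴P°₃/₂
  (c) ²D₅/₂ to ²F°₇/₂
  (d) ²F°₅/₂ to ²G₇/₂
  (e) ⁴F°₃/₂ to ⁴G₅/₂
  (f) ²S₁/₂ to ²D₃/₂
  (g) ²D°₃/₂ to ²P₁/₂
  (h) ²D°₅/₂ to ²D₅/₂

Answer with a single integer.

7

(a) allowed
(b) allowed
(c) allowed
(d) allowed
(e) allowed
(f) forbidden (parity, ΔL fail)
(g) allowed
(h) allowed
Total allowed: 7 of 8.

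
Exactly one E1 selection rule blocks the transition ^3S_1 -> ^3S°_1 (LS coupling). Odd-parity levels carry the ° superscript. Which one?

Reading off the term symbols: S 1→1, L 0→0, J 1→1, parity even→odd.
Parity must change: even → odd — ✓.
ΔS = 0: S: 1 → 1 — ✓.
ΔL = 0, ±1 (not L=0↔0): L: 0 → 0, ΔL = +0 — ✗.
ΔJ = 0, ±1 (not J=0↔0): J: 1 → 1, ΔJ = +0 — ✓.

the L=0 ↔ L=0 exclusion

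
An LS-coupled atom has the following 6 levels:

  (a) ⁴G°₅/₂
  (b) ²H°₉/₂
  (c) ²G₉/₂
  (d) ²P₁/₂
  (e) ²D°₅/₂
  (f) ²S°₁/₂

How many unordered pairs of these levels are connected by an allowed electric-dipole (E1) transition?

2

(a)–(b): forbidden (parity, ΔS, ΔJ).
(a)–(c): forbidden (ΔS, ΔJ).
(a)–(d): forbidden (ΔS, ΔL, ΔJ).
(a)–(e): forbidden (parity, ΔS, ΔL).
(a)–(f): forbidden (parity, ΔS, ΔL, ΔJ).
(b)–(c): allowed.
(b)–(d): forbidden (ΔL, ΔJ).
(b)–(e): forbidden (parity, ΔL, ΔJ).
(b)–(f): forbidden (parity, ΔL, ΔJ).
(c)–(d): forbidden (parity, ΔL, ΔJ).
(c)–(e): forbidden (ΔL, ΔJ).
(c)–(f): forbidden (ΔL, ΔJ).
(d)–(e): forbidden (ΔJ).
(d)–(f): allowed.
(e)–(f): forbidden (parity, ΔL, ΔJ).
Allowed pairs: 2 of 15.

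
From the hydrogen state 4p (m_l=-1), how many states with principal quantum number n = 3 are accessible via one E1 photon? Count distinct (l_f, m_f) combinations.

E1 requires Δl = ±1, so l_f ∈ {0, 2}; with 0 ≤ l_f ≤ n_f−1 = 2, the allowed l_f values are {0, 2}.
For l_f = 0: m_f ∈ {m_i−1, m_i, m_i+1} ∩ [−0, 0] = {0} → 1 state.
For l_f = 2: m_f ∈ {m_i−1, m_i, m_i+1} ∩ [−2, 2] = {-2, -1, 0} → 3 states.
Total: 4.

4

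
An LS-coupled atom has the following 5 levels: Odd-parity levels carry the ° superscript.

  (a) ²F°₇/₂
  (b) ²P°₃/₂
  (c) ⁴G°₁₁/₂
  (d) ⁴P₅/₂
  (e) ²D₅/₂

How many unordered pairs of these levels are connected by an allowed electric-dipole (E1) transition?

(a)–(b): forbidden (parity, ΔL, ΔJ).
(a)–(c): forbidden (parity, ΔS, ΔJ).
(a)–(d): forbidden (ΔS, ΔL).
(a)–(e): allowed.
(b)–(c): forbidden (parity, ΔS, ΔL, ΔJ).
(b)–(d): forbidden (ΔS).
(b)–(e): allowed.
(c)–(d): forbidden (ΔL, ΔJ).
(c)–(e): forbidden (ΔS, ΔL, ΔJ).
(d)–(e): forbidden (parity, ΔS).
Allowed pairs: 2 of 10.

2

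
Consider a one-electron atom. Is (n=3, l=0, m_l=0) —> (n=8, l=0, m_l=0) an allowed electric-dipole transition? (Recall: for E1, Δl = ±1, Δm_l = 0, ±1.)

Initial l = 0, final l = 0, so Δl = +0. E1 requires Δl = ±1: violated.
Δm_l = 0 − (0) = +0. E1 requires Δm_l = 0, ±1: satisfied.
The transition is electric-dipole forbidden.

forbidden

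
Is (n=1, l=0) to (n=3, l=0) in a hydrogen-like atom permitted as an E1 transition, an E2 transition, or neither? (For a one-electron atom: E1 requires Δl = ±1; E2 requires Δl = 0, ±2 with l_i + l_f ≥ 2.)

Δl = 0 − 0 = +0; l_i + l_f = 0.
E1 (Δl = ±1): not satisfied.
E2 (Δl = 0,±2, l_i+l_f ≥ 2): not satisfied.

neither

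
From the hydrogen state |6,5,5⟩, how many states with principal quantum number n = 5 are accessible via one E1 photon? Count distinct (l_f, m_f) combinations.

1

E1 requires Δl = ±1, so l_f ∈ {4, 6}; with 0 ≤ l_f ≤ n_f−1 = 4, the allowed l_f values are {4}.
For l_f = 4: m_f ∈ {m_i−1, m_i, m_i+1} ∩ [−4, 4] = {4} → 1 state.
Total: 1.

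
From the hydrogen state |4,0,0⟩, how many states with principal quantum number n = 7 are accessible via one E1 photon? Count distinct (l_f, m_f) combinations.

3

E1 requires Δl = ±1, so l_f ∈ {-1, 1}; with 0 ≤ l_f ≤ n_f−1 = 6, the allowed l_f values are {1}.
For l_f = 1: m_f ∈ {m_i−1, m_i, m_i+1} ∩ [−1, 1] = {-1, 0, 1} → 3 states.
Total: 3.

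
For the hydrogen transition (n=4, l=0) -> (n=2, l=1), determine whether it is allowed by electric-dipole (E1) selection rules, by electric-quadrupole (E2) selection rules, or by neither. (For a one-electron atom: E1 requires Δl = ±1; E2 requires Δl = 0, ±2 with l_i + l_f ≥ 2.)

E1

Δl = 1 − 0 = +1; l_i + l_f = 1.
E1 (Δl = ±1): satisfied.
E2 (Δl = 0,±2, l_i+l_f ≥ 2): not satisfied.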